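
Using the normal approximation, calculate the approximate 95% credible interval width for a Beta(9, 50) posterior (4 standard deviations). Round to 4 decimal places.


Var(Beta) = 9*50/(59^2 * 60) = 0.0022
SD = 0.0464
Width ~ 4*SD = 0.1857

0.1857


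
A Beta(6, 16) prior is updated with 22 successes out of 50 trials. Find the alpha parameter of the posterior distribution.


In the Beta-Binomial conjugate update:
alpha_post = alpha_prior + successes
= 6 + 22
= 28

28


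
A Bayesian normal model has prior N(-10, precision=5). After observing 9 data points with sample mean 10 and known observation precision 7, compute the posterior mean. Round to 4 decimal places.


Posterior mean = (prior_precision * prior_mean + n * data_precision * data_mean) / (prior_precision + n * data_precision)
Numerator = 5*-10 + 9*7*10 = 580
Denominator = 5 + 9*7 = 68
Posterior mean = 8.5294

8.5294


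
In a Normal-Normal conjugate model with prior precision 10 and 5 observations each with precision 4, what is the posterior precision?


Posterior precision = prior precision + n * observation precision
= 10 + 5 * 4
= 10 + 20 = 30

30


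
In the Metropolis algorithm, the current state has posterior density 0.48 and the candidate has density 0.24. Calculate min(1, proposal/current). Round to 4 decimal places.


Ratio = 0.24/0.48 = 0.5
Acceptance probability = min(1, 0.5)
= 0.5

0.5


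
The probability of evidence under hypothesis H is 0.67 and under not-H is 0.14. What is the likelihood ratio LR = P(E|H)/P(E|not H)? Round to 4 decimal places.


LR = 0.67 / 0.14
= 4.7857

4.7857


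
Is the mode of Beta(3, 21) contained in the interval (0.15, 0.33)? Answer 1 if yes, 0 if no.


Mode = (a-1)/(a+b-2) = 2/22 = 0.0909
Interval: (0.15, 0.33)
Contains mode? 0

0


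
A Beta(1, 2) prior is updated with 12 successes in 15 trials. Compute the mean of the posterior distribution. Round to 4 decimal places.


After update: Beta(13, 5)
Mean = 13 / (13 + 5) = 13 / 18
= 0.7222

0.7222


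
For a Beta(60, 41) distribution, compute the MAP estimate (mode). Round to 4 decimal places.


MAP = mode = (a-1)/(a+b-2)
= (60-1)/(60+41-2)
= 59/99 = 0.596

0.596


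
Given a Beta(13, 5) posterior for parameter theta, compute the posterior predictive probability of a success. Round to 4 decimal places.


For a Beta-Bernoulli model, the predictive probability is the mean:
P(success) = 13/(13+5) = 13/18 = 0.7222

0.7222


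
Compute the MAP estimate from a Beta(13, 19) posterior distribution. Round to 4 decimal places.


MAP = mode of Beta distribution
= (alpha - 1)/(alpha + beta - 2)
= (13-1)/(13+19-2)
= 12/30 = 0.4

0.4


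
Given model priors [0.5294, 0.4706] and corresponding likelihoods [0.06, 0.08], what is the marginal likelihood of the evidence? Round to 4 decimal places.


P(E) = sum_i P(M_i) P(E|M_i)
= 0.0318 + 0.0376
= 0.0694

0.0694


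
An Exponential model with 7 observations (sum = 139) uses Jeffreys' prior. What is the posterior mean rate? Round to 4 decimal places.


Posterior Gamma(7, 139)
E[lambda] = 7/139 = 0.0504

0.0504


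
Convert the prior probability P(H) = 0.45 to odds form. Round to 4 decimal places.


P(not H) = 1 - 0.45 = 0.55
Odds = 0.45 / 0.55 = 0.8182

0.8182


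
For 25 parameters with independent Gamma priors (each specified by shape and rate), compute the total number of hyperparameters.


A Gamma prior has 2 hyperparameters per parameter.
Total = 25 * 2 = 50

50


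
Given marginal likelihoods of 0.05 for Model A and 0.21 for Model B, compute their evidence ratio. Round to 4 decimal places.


Ratio = ML(A) / ML(B) = 0.05/0.21
= 0.2381

0.2381


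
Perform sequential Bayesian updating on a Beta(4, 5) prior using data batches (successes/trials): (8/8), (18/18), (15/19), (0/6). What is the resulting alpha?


Accumulate successes: 41
Posterior alpha = prior alpha + sum of successes
= 4 + 41 = 45

45


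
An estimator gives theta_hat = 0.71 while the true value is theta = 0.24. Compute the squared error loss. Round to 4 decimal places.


The squared error loss is (theta_hat - theta)^2
= (0.71 - 0.24)^2
= (0.47)^2 = 0.2209

0.2209


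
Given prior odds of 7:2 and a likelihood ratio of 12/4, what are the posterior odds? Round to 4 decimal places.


Posterior odds = prior odds * LR
Prior odds = 7/2 = 3.5
LR = 12/4 = 3.0
Posterior odds = 3.5 * 3.0 = 10.5

10.5


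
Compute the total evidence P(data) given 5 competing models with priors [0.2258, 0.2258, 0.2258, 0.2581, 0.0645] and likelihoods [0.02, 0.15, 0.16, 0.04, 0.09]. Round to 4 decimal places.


Marginal likelihood = sum P(model_i) * P(data|model_i)
Model 1: 0.2258 * 0.02 = 0.0045
Model 2: 0.2258 * 0.15 = 0.0339
Model 3: 0.2258 * 0.16 = 0.0361
Model 4: 0.2581 * 0.04 = 0.0103
Model 5: 0.0645 * 0.09 = 0.0058
Total = 0.0906

0.0906


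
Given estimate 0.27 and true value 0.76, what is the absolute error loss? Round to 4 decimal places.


Absolute error = |estimate - true|
= |-0.49| = 0.49

0.49


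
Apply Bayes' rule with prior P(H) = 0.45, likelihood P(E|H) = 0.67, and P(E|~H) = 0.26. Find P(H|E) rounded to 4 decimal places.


Step 1: Compute marginal P(E) = P(E|H)P(H) + P(E|~H)P(~H)
= 0.67*0.45 + 0.26*0.55 = 0.4445
Step 2: P(H|E) = P(E|H)P(H)/P(E) = 0.3015/0.4445
= 0.6783

0.6783


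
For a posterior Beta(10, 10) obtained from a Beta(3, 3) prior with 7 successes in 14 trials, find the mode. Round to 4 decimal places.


Mode = (alpha - 1) / (alpha + beta - 2)
= 9 / 18
= 0.5

0.5


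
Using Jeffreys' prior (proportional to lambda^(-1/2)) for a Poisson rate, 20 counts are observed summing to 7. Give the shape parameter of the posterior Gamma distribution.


Conjugate update: Gamma(prior_shape + S, prior_rate + n).
Prior shape = 0.5, prior rate = 0.
Posterior shape = 0.5 + S = 0.5 + 7 = 7.5

7.5


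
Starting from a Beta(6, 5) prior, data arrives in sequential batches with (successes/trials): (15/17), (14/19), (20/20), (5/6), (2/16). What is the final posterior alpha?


In sequential Bayesian updating, we sum all successes.
Total successes = 56
Final alpha = 6 + 56 = 62

62


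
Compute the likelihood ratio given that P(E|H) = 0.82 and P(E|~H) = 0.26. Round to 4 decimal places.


LR = P(E|H) / P(E|~H)
= 0.82 / 0.26 = 3.1538

3.1538


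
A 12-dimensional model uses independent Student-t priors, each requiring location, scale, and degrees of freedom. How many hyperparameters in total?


Per parameter: 3 (location, scale, and degrees of freedom).
Total = 12 * 3 = 36

36


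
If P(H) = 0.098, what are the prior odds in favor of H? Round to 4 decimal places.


Prior odds = P(H) / (1 - P(H))
= 0.098 / 0.902
= 0.1086

0.1086


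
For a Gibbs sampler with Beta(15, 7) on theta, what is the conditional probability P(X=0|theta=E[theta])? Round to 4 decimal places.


E[theta] = 15/(15+7) = 0.6818
P(X=0|theta) = 1 - theta = 0.3182

0.3182


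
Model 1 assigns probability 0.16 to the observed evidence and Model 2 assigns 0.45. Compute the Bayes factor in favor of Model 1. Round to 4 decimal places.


BF = P(data|M1) / P(data|M2)
= 0.16 / 0.45 = 0.3556

0.3556


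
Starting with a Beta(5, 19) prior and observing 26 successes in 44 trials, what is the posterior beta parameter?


Posterior beta = prior beta + failures
Failures = 44 - 26 = 18
beta_post = 19 + 18 = 37

37


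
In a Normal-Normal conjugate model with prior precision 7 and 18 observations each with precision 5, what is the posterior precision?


Posterior precision = prior precision + n * observation precision
= 7 + 18 * 5
= 7 + 90 = 97

97


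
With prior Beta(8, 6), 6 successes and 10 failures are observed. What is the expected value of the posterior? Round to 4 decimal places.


Posterior = Beta(14, 16)
E[theta] = alpha/(alpha+beta)
= 14/30 = 0.4667

0.4667


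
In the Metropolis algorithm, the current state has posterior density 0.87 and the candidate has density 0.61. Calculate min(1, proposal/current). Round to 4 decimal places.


Ratio = 0.61/0.87 = 0.7011
Acceptance probability = min(1, 0.7011)
= 0.7011

0.7011


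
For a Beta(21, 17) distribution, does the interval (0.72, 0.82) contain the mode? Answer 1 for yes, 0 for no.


Mode of Beta(a,b) = (a-1)/(a+b-2)
= (21-1)/(21+17-2) = 0.5556
Check: 0.72 <= 0.5556 <= 0.82?
Result: 0

0


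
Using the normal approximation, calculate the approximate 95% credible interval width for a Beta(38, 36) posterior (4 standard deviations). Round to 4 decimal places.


Var(Beta) = 38*36/(74^2 * 75) = 0.0033
SD = 0.0577
Width ~ 4*SD = 0.2309

0.2309


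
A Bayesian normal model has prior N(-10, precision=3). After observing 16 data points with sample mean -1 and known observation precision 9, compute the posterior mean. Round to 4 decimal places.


Posterior mean = (prior_precision * prior_mean + n * data_precision * data_mean) / (prior_precision + n * data_precision)
Numerator = 3*-10 + 16*9*-1 = -174
Denominator = 3 + 16*9 = 147
Posterior mean = -1.1837

-1.1837


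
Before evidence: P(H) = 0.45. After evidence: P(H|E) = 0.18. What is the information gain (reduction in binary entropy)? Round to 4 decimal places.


Prior entropy = 0.9928
Posterior entropy = 0.6801
Information gain = 0.9928 - 0.6801 = 0.3127

0.3127


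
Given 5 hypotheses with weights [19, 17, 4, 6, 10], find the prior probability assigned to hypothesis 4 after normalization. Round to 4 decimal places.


To normalize, divide each weight by the sum of all weights.
Sum = 56
Prior(H4) = 6/56 = 0.1071

0.1071


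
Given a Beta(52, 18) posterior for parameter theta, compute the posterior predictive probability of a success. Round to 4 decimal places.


For a Beta-Bernoulli model, the predictive probability is the mean:
P(success) = 52/(52+18) = 52/70 = 0.7429

0.7429


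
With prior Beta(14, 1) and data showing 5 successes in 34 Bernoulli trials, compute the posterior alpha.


Conjugate update: alpha_posterior = alpha_prior + k
= 14 + 5 = 19

19


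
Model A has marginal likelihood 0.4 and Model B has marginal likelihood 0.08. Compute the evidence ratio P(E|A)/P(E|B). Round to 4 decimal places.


Evidence ratio = P(E|A) / P(E|B)
= 0.4 / 0.08
= 5.0

5.0


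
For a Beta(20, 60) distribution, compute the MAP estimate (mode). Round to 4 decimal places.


MAP = mode = (a-1)/(a+b-2)
= (20-1)/(20+60-2)
= 19/78 = 0.2436

0.2436


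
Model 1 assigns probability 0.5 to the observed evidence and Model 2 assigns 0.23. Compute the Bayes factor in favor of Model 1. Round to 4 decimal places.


BF = P(data|M1) / P(data|M2)
= 0.5 / 0.23 = 2.1739

2.1739


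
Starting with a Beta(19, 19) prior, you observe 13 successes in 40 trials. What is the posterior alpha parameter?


For a Beta-Binomial conjugate model:
Posterior alpha = prior alpha + number of successes
= 19 + 13 = 32

32


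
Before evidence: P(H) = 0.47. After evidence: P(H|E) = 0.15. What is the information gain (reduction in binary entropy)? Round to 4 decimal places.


Prior entropy = 0.9974
Posterior entropy = 0.6098
Information gain = 0.9974 - 0.6098 = 0.3876

0.3876


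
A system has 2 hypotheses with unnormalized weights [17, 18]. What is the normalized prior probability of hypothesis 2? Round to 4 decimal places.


The normalized prior is the weight divided by the total.
Total weight = 35
P(H2) = 18 / 35 = 0.5143

0.5143


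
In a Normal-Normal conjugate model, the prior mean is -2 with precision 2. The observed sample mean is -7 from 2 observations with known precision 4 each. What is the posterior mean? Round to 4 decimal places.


Posterior precision = tau0 + n*tau = 2 + 2*4 = 10
Posterior mean = (tau0*mu0 + n*tau*xbar) / posterior_precision
= (2*-2 + 2*4*-7) / 10
= -60 / 10 = -6.0

-6.0


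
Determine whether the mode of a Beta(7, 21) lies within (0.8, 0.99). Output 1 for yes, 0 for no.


First find the mode: (a-1)/(a+b-2) = 0.2308
Is 0.2308 in (0.8, 0.99)? 0

0


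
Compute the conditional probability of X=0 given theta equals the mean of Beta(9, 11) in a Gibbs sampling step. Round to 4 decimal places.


Mean of Beta(9, 11) = 0.45
P(X=0 | theta=0.45) = 0.55

0.55


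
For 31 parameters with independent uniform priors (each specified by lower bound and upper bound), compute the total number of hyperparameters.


A uniform prior has 2 hyperparameters per parameter.
Total = 31 * 2 = 62

62


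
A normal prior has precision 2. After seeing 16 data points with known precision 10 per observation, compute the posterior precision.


In the conjugate normal model, precisions add:
tau_posterior = tau_prior + n * tau_data
= 2 + 16*10 = 162

162


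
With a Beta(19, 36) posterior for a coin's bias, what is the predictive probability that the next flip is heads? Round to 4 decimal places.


The predictive probability equals the posterior mean.
P(next = heads) = alpha / (alpha + beta)
= 19 / 55 = 0.3455

0.3455


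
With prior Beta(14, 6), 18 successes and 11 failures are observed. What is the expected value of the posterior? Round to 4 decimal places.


Posterior = Beta(32, 17)
E[theta] = alpha/(alpha+beta)
= 32/49 = 0.6531

0.6531


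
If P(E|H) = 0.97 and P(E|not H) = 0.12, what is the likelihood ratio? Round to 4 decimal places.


Likelihood ratio = P(E|H) / P(E|not H)
= 0.97 / 0.12
= 8.0833

8.0833


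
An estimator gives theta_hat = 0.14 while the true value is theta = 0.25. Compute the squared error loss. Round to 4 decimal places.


The squared error loss is (theta_hat - theta)^2
= (0.14 - 0.25)^2
= (-0.11)^2 = 0.0121

0.0121


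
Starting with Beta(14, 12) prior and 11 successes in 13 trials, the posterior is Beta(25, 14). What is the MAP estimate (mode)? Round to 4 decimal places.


The mode of Beta(a, b) when a > 1 and b > 1 is (a-1)/(a+b-2)
= (25 - 1) / (25 + 14 - 2)
= 24 / 37
= 0.6486

0.6486


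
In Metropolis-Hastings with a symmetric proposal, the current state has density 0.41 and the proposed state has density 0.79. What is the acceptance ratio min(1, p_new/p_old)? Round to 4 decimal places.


Ratio = p_new / p_old = 0.79 / 0.41 = 1.9268
Acceptance = min(1, 1.9268) = 1.0

1.0


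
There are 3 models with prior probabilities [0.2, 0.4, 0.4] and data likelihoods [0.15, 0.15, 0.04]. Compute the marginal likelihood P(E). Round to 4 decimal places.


P(E) = sum over models of P(M_i) * P(E|M_i)
= 0.2*0.15 + 0.4*0.15 + 0.4*0.04
= 0.106

0.106


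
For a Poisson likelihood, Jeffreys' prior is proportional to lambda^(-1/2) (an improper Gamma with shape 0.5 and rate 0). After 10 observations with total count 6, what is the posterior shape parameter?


Jeffreys' prior for Poisson is proportional to lambda^(-1/2).
Posterior is Gamma(0.5 + S, 0 + n) = Gamma(0.5 + 6, 10).
Posterior shape = 0.5 + S = 0.5 + 6 = 6.5

6.5


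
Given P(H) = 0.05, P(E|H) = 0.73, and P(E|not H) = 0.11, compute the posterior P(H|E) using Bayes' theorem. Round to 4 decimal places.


By Bayes' theorem: P(H|E) = P(E|H)*P(H) / P(E)
P(E) = P(E|H)*P(H) + P(E|not H)*P(not H)
P(E) = 0.73*0.05 + 0.11*0.95 = 0.141
P(H|E) = 0.73*0.05 / 0.141 = 0.2589

0.2589


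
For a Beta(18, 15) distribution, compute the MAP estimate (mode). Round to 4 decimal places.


MAP = mode = (a-1)/(a+b-2)
= (18-1)/(18+15-2)
= 17/31 = 0.5484

0.5484


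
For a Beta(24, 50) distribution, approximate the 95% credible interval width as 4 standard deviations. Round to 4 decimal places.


Variance of Beta(a,b) = ab / ((a+b)^2 * (a+b+1))
= 24*50 / ((74)^2 * 75)
= 0.0029
SD = sqrt(0.0029) = 0.0541
Width = 4 * SD = 0.2162

0.2162


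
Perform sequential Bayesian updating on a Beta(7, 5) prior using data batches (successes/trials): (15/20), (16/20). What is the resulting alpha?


Accumulate successes: 31
Posterior alpha = prior alpha + sum of successes
= 7 + 31 = 38

38


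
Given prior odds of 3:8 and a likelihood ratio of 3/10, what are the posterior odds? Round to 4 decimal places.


Posterior odds = prior odds * LR
Prior odds = 3/8 = 0.375
LR = 3/10 = 0.3
Posterior odds = 0.375 * 0.3 = 0.1125

0.1125


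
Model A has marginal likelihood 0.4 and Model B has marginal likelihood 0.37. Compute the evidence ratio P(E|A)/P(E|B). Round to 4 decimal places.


Evidence ratio = P(E|A) / P(E|B)
= 0.4 / 0.37
= 1.0811

1.0811


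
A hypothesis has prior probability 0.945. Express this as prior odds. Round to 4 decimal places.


Odds = P(H) / P(not H) = 0.945 / 0.055
= 17.1818

17.1818


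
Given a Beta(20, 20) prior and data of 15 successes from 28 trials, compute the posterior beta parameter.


Number of failures = 28 - 15 = 13
Posterior beta = 20 + 13 = 33

33


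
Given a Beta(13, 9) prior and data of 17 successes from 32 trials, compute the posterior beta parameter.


Number of failures = 32 - 17 = 15
Posterior beta = 9 + 15 = 24

24


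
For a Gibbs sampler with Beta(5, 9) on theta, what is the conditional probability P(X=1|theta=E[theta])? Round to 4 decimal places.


E[theta] = 5/(5+9) = 0.3571
P(X=1|theta) = theta = 0.3571

0.3571


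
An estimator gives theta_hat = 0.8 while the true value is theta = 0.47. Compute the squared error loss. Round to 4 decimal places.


The squared error loss is (theta_hat - theta)^2
= (0.8 - 0.47)^2
= (0.33)^2 = 0.1089

0.1089


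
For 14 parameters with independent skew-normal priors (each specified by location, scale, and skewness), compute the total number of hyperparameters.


A skew-normal prior has 3 hyperparameters per parameter.
Total = 14 * 3 = 42

42


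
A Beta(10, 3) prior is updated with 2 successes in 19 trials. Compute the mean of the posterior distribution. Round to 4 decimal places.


After update: Beta(12, 20)
Mean = 12 / (12 + 20) = 12 / 32
= 0.375

0.375


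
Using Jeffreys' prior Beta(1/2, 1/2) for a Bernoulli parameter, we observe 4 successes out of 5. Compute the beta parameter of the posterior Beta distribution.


Conjugate update: Beta(0.5 + k, 0.5 + n - k).
k = 4, n - k = 1
Posterior beta = 0.5 + (n - k) = 0.5 + 1 = 1.5

1.5


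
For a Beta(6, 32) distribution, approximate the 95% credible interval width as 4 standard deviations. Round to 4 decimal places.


Variance of Beta(a,b) = ab / ((a+b)^2 * (a+b+1))
= 6*32 / ((38)^2 * 39)
= 0.0034
SD = sqrt(0.0034) = 0.0584
Width = 4 * SD = 0.2336

0.2336


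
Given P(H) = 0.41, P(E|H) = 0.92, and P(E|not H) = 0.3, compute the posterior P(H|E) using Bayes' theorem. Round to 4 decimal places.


By Bayes' theorem: P(H|E) = P(E|H)*P(H) / P(E)
P(E) = P(E|H)*P(H) + P(E|not H)*P(not H)
P(E) = 0.92*0.41 + 0.3*0.59 = 0.5542
P(H|E) = 0.92*0.41 / 0.5542 = 0.6806

0.6806


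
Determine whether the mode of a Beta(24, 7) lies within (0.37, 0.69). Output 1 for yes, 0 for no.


First find the mode: (a-1)/(a+b-2) = 0.7931
Is 0.7931 in (0.37, 0.69)? 0

0


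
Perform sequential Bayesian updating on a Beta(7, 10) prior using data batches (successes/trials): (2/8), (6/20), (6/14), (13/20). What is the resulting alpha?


Accumulate successes: 27
Posterior alpha = prior alpha + sum of successes
= 7 + 27 = 34

34


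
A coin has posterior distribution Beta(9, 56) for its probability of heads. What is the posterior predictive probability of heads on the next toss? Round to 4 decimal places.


Posterior predictive = E[theta] = alpha/(alpha+beta)
= 9/65
= 0.1385

0.1385


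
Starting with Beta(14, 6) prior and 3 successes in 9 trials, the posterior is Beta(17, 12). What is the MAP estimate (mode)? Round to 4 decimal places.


The mode of Beta(a, b) when a > 1 and b > 1 is (a-1)/(a+b-2)
= (17 - 1) / (17 + 12 - 2)
= 16 / 27
= 0.5926

0.5926


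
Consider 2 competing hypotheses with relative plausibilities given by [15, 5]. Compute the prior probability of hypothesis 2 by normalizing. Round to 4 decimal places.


Sum of weights = 15 + 5 = 20
Normalized prior for H2 = 5 / 20
= 0.25

0.25


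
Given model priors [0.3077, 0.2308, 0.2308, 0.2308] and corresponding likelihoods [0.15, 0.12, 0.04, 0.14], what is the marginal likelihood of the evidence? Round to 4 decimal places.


P(E) = sum_i P(M_i) P(E|M_i)
= 0.0462 + 0.0277 + 0.0092 + 0.0323
= 0.1154

0.1154


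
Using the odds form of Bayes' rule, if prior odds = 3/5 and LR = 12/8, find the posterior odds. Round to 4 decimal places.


Bayes' rule in odds form: posterior odds = prior odds * LR
= (3 * 12) / (5 * 8)
= 36/40 = 0.9

0.9


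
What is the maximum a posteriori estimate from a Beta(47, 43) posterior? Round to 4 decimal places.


The MAP estimate equals the mode of the distribution.
Mode of Beta(a,b) = (a-1)/(a+b-2)
= 46/88
= 0.5227

0.5227


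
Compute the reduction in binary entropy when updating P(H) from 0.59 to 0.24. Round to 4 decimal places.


H_before = -p*log2(p) - (1-p)*log2(1-p) for p=0.59: 0.9765
H_after for p=0.24: 0.795
Reduction = 0.9765 - 0.795 = 0.1815

0.1815


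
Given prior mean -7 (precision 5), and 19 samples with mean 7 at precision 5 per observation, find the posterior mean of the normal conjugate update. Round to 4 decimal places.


The posterior mean is a precision-weighted average of prior and data.
Post. prec. = 5 + 95 = 100
Post. mean = (-35 + 665)/100 = 630/100 = 6.3

6.3


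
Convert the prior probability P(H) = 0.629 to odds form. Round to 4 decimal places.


P(not H) = 1 - 0.629 = 0.371
Odds = 0.629 / 0.371 = 1.6954

1.6954


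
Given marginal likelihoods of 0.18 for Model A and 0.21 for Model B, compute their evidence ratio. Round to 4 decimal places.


Ratio = ML(A) / ML(B) = 0.18/0.21
= 0.8571

0.8571


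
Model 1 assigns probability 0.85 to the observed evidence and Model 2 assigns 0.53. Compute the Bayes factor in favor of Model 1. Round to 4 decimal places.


BF = P(data|M1) / P(data|M2)
= 0.85 / 0.53 = 1.6038

1.6038


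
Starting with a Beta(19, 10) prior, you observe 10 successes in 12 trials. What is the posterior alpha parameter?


For a Beta-Binomial conjugate model:
Posterior alpha = prior alpha + number of successes
= 19 + 10 = 29

29


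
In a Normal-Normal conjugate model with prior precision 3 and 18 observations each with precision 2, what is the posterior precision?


Posterior precision = prior precision + n * observation precision
= 3 + 18 * 2
= 3 + 36 = 39

39


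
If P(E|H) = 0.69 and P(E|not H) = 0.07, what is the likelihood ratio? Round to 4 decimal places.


Likelihood ratio = P(E|H) / P(E|not H)
= 0.69 / 0.07
= 9.8571

9.8571


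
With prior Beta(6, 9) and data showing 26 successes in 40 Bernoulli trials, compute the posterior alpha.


Conjugate update: alpha_posterior = alpha_prior + k
= 6 + 26 = 32

32


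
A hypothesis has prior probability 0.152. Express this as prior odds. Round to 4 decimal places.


Odds = P(H) / P(not H) = 0.152 / 0.848
= 0.1792

0.1792


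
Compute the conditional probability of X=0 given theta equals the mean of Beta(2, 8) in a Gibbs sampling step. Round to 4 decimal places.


Mean of Beta(2, 8) = 0.2
P(X=0 | theta=0.2) = 0.8

0.8


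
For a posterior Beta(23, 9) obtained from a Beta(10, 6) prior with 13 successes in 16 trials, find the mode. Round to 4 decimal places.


Mode = (alpha - 1) / (alpha + beta - 2)
= 22 / 30
= 0.7333

0.7333


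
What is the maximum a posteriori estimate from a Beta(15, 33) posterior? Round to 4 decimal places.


The MAP estimate equals the mode of the distribution.
Mode of Beta(a,b) = (a-1)/(a+b-2)
= 14/46
= 0.3043

0.3043


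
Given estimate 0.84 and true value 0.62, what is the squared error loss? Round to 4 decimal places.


Squared error = (estimate - true)^2
Difference = 0.22
Loss = 0.22^2 = 0.0484

0.0484


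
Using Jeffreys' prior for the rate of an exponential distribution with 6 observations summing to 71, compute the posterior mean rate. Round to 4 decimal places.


Jeffreys' prior leads to posterior Gamma(6, 71).
Mean = 6/71 = 0.0845

0.0845


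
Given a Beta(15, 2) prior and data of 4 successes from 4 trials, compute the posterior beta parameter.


Number of failures = 4 - 4 = 0
Posterior beta = 2 + 0 = 2

2


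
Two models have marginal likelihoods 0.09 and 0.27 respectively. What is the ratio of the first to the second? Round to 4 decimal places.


Evidence ratio = 0.09 / 0.27
= 0.3333

0.3333


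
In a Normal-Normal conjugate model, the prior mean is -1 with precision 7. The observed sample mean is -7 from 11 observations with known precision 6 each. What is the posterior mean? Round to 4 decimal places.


Posterior precision = tau0 + n*tau = 7 + 11*6 = 73
Posterior mean = (tau0*mu0 + n*tau*xbar) / posterior_precision
= (7*-1 + 11*6*-7) / 73
= -469 / 73 = -6.4247

-6.4247


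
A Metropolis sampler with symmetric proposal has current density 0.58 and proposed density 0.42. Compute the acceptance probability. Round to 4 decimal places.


For symmetric proposals, acceptance = min(1, pi(x*)/pi(x))
= min(1, 0.42/0.58)
= min(1, 0.7241) = 0.7241

0.7241


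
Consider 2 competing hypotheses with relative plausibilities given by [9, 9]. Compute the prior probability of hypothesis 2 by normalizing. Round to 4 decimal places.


Sum of weights = 9 + 9 = 18
Normalized prior for H2 = 9 / 18
= 0.5

0.5


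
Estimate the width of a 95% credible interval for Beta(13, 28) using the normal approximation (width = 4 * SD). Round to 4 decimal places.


For Beta(a,b): Var = ab/((a+b)^2(a+b+1))
Var = 0.0052, SD = 0.0718
Approximate 95% CI width = 4 * 0.0718 = 0.2872

0.2872


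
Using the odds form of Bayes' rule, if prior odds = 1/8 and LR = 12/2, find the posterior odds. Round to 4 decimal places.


Bayes' rule in odds form: posterior odds = prior odds * LR
= (1 * 12) / (8 * 2)
= 12/16 = 0.75

0.75


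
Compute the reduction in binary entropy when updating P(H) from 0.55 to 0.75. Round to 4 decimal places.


H_before = -p*log2(p) - (1-p)*log2(1-p) for p=0.55: 0.9928
H_after for p=0.75: 0.8113
Reduction = 0.9928 - 0.8113 = 0.1815

0.1815


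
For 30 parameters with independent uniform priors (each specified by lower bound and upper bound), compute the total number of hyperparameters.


A uniform prior has 2 hyperparameters per parameter.
Total = 30 * 2 = 60

60


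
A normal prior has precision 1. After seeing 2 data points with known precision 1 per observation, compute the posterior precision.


In the conjugate normal model, precisions add:
tau_posterior = tau_prior + n * tau_data
= 1 + 2*1 = 3

3


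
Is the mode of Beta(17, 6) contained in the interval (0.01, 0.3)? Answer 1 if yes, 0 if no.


Mode = (a-1)/(a+b-2) = 16/21 = 0.7619
Interval: (0.01, 0.3)
Contains mode? 0

0


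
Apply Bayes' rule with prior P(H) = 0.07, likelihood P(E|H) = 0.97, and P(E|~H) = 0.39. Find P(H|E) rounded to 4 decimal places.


Step 1: Compute marginal P(E) = P(E|H)P(H) + P(E|~H)P(~H)
= 0.97*0.07 + 0.39*0.93 = 0.4306
Step 2: P(H|E) = P(E|H)P(H)/P(E) = 0.0679/0.4306
= 0.1577

0.1577


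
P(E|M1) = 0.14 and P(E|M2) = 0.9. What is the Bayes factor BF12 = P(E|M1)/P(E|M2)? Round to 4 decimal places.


Bayes factor BF12 = P(E|M1) / P(E|M2)
= 0.14 / 0.9
= 0.1556

0.1556


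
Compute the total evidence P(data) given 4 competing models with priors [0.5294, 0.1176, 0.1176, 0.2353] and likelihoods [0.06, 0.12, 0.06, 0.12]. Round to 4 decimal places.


Marginal likelihood = sum P(model_i) * P(data|model_i)
Model 1: 0.5294 * 0.06 = 0.0318
Model 2: 0.1176 * 0.12 = 0.0141
Model 3: 0.1176 * 0.06 = 0.0071
Model 4: 0.2353 * 0.12 = 0.0282
Total = 0.0812

0.0812


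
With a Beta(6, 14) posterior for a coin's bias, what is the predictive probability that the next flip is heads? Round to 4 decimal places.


The predictive probability equals the posterior mean.
P(next = heads) = alpha / (alpha + beta)
= 6 / 20 = 0.3

0.3


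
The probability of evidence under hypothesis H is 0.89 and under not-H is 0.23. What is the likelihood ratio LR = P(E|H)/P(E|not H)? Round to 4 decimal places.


LR = 0.89 / 0.23
= 3.8696

3.8696


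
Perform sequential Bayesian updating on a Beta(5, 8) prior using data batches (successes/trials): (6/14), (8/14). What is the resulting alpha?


Accumulate successes: 14
Posterior alpha = prior alpha + sum of successes
= 5 + 14 = 19

19


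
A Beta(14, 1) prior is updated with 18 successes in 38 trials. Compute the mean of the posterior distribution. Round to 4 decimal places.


After update: Beta(32, 21)
Mean = 32 / (32 + 21) = 32 / 53
= 0.6038

0.6038


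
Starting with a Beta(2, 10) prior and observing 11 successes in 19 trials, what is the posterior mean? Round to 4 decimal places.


Posterior parameters: alpha = 2 + 11 = 13
beta = 10 + 8 = 18
Posterior mean = alpha / (alpha + beta) = 13 / 31
= 0.4194

0.4194


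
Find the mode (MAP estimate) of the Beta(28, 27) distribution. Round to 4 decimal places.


For Beta(a,b) with a,b > 1:
Mode = (a-1)/(a+b-2) = (28-1)/(55-2)
= 27/53 = 0.5094

0.5094


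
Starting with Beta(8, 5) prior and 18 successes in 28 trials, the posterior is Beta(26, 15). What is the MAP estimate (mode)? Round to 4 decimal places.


The mode of Beta(a, b) when a > 1 and b > 1 is (a-1)/(a+b-2)
= (26 - 1) / (26 + 15 - 2)
= 25 / 39
= 0.641

0.641


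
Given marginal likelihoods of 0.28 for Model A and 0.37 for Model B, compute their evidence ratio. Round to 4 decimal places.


Ratio = ML(A) / ML(B) = 0.28/0.37
= 0.7568

0.7568


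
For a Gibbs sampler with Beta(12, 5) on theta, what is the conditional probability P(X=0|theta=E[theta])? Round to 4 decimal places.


E[theta] = 12/(12+5) = 0.7059
P(X=0|theta) = 1 - theta = 0.2941

0.2941


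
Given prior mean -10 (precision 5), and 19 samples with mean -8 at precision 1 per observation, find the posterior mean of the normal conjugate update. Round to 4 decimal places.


The posterior mean is a precision-weighted average of prior and data.
Post. prec. = 5 + 19 = 24
Post. mean = (-50 + -152)/24 = -202/24 = -8.4167

-8.4167


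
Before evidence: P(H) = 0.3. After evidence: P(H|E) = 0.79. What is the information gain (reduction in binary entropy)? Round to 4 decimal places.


Prior entropy = 0.8813
Posterior entropy = 0.7415
Information gain = 0.8813 - 0.7415 = 0.1398

0.1398


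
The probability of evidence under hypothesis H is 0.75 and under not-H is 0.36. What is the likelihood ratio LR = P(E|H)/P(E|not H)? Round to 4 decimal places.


LR = 0.75 / 0.36
= 2.0833

2.0833


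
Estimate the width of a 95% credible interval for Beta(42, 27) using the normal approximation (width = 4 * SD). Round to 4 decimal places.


For Beta(a,b): Var = ab/((a+b)^2(a+b+1))
Var = 0.0034, SD = 0.0583
Approximate 95% CI width = 4 * 0.0583 = 0.2333

0.2333


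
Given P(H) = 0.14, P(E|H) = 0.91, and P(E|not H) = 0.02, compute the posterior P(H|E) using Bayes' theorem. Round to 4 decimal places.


By Bayes' theorem: P(H|E) = P(E|H)*P(H) / P(E)
P(E) = P(E|H)*P(H) + P(E|not H)*P(not H)
P(E) = 0.91*0.14 + 0.02*0.86 = 0.1446
P(H|E) = 0.91*0.14 / 0.1446 = 0.8811

0.8811


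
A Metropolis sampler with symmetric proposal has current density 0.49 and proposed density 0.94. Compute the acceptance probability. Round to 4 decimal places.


For symmetric proposals, acceptance = min(1, pi(x*)/pi(x))
= min(1, 0.94/0.49)
= min(1, 1.9184) = 1.0

1.0


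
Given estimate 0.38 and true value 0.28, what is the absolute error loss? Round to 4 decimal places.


Absolute error = |estimate - true|
= |0.1| = 0.1

0.1


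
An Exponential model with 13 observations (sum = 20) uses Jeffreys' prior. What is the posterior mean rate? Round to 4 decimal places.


Posterior Gamma(13, 20)
E[lambda] = 13/20 = 0.65

0.65


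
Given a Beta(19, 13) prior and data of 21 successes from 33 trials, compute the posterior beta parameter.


Number of failures = 33 - 21 = 12
Posterior beta = 13 + 12 = 25

25


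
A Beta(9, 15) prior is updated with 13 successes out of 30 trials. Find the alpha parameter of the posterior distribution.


In the Beta-Binomial conjugate update:
alpha_post = alpha_prior + successes
= 9 + 13
= 22

22


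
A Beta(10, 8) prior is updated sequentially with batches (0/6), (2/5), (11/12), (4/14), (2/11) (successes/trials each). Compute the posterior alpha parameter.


Sequential conjugate updating is equivalent to a single batch update.
Total successes across all batches = 19
alpha_posterior = alpha_prior + total_successes = 10 + 19
= 29

29


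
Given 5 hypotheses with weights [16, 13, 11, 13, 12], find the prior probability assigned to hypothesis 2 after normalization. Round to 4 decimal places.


To normalize, divide each weight by the sum of all weights.
Sum = 65
Prior(H2) = 13/65 = 0.2

0.2


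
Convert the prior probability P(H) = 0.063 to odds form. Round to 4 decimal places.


P(not H) = 1 - 0.063 = 0.937
Odds = 0.063 / 0.937 = 0.0672

0.0672


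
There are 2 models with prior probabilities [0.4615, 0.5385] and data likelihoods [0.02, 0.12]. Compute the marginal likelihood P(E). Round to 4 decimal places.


P(E) = sum over models of P(M_i) * P(E|M_i)
= 0.4615*0.02 + 0.5385*0.12
= 0.0738

0.0738


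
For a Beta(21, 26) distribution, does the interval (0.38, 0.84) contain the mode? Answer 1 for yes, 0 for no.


Mode of Beta(a,b) = (a-1)/(a+b-2)
= (21-1)/(21+26-2) = 0.4444
Check: 0.38 <= 0.4444 <= 0.84?
Result: 1

1


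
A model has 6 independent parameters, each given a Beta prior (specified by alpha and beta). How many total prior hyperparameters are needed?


Each Beta prior needs 2 hyperparameters (alpha and beta).
Total = 2 * 6 = 12

12


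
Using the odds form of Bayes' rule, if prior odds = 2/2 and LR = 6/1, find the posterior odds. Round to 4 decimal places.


Bayes' rule in odds form: posterior odds = prior odds * LR
= (2 * 6) / (2 * 1)
= 12/2 = 6.0

6.0


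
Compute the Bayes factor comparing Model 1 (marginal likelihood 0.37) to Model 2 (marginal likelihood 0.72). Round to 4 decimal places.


BF12 = marginal likelihood of M1 / marginal likelihood of M2
= 0.37/0.72
= 0.5139

0.5139


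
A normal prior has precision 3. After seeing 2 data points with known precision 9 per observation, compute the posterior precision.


In the conjugate normal model, precisions add:
tau_posterior = tau_prior + n * tau_data
= 3 + 2*9 = 21

21


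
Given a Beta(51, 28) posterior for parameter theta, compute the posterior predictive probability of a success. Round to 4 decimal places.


For a Beta-Bernoulli model, the predictive probability is the mean:
P(success) = 51/(51+28) = 51/79 = 0.6456

0.6456


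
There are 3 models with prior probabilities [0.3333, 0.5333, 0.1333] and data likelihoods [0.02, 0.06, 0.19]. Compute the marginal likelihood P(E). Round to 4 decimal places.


P(E) = sum over models of P(M_i) * P(E|M_i)
= 0.3333*0.02 + 0.5333*0.06 + 0.1333*0.19
= 0.064

0.064


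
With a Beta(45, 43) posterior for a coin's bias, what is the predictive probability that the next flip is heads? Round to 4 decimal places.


The predictive probability equals the posterior mean.
P(next = heads) = alpha / (alpha + beta)
= 45 / 88 = 0.5114

0.5114


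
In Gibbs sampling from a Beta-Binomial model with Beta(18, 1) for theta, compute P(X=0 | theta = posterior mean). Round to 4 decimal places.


Posterior mean = alpha/(alpha+beta) = 18/19 = 0.9474
P(X=0|theta=mean) = 1 - theta = 0.0526

0.0526


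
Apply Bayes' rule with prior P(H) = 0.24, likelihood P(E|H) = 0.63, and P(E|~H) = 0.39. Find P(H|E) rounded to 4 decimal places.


Step 1: Compute marginal P(E) = P(E|H)P(H) + P(E|~H)P(~H)
= 0.63*0.24 + 0.39*0.76 = 0.4476
Step 2: P(H|E) = P(E|H)P(H)/P(E) = 0.1512/0.4476
= 0.3378

0.3378


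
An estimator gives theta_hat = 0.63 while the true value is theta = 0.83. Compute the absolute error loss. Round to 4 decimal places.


The absolute error loss is |theta_hat - theta|
= |0.63 - 0.83|
= 0.2

0.2


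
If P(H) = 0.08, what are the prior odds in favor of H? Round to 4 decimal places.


Prior odds = P(H) / (1 - P(H))
= 0.08 / 0.92
= 0.087

0.087


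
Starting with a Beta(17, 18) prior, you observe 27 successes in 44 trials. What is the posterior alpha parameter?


For a Beta-Binomial conjugate model:
Posterior alpha = prior alpha + number of successes
= 17 + 27 = 44

44


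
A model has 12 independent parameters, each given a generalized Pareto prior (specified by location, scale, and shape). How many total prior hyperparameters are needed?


Each generalized Pareto prior needs 3 hyperparameters (location, scale, and shape).
Total = 3 * 12 = 36

36


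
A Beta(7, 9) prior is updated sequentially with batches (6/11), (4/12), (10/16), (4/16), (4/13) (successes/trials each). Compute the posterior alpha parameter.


Sequential conjugate updating is equivalent to a single batch update.
Total successes across all batches = 28
alpha_posterior = alpha_prior + total_successes = 7 + 28
= 35

35


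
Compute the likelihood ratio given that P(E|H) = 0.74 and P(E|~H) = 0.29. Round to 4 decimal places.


LR = P(E|H) / P(E|~H)
= 0.74 / 0.29 = 2.5517

2.5517


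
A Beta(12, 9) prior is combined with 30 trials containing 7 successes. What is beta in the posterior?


In conjugate updating:
beta_posterior = beta_prior + (n - k)
= 9 + (30 - 7)
= 9 + 23 = 32

32


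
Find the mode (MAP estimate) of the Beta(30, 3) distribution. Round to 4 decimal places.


For Beta(a,b) with a,b > 1:
Mode = (a-1)/(a+b-2) = (30-1)/(33-2)
= 29/31 = 0.9355

0.9355


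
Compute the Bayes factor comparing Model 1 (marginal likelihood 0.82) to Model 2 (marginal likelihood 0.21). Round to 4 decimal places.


BF12 = marginal likelihood of M1 / marginal likelihood of M2
= 0.82/0.21
= 3.9048

3.9048


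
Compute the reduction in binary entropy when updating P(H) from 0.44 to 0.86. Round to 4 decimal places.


H_before = -p*log2(p) - (1-p)*log2(1-p) for p=0.44: 0.9896
H_after for p=0.86: 0.5842
Reduction = 0.9896 - 0.5842 = 0.4053

0.4053


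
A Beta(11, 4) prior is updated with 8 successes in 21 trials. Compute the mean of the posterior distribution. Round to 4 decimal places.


After update: Beta(19, 17)
Mean = 19 / (19 + 17) = 19 / 36
= 0.5278

0.5278


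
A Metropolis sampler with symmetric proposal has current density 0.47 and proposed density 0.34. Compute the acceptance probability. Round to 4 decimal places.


For symmetric proposals, acceptance = min(1, pi(x*)/pi(x))
= min(1, 0.34/0.47)
= min(1, 0.7234) = 0.7234

0.7234


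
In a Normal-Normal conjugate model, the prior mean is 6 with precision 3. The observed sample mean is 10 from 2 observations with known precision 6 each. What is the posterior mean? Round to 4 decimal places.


Posterior precision = tau0 + n*tau = 3 + 2*6 = 15
Posterior mean = (tau0*mu0 + n*tau*xbar) / posterior_precision
= (3*6 + 2*6*10) / 15
= 138 / 15 = 9.2

9.2


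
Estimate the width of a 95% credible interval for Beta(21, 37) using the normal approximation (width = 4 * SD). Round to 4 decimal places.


For Beta(a,b): Var = ab/((a+b)^2(a+b+1))
Var = 0.0039, SD = 0.0626
Approximate 95% CI width = 4 * 0.0626 = 0.2503

0.2503


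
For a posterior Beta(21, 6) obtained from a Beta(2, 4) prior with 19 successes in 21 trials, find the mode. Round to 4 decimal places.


Mode = (alpha - 1) / (alpha + beta - 2)
= 20 / 25
= 0.8

0.8


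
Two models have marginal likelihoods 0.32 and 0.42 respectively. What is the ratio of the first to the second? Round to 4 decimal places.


Evidence ratio = 0.32 / 0.42
= 0.7619

0.7619


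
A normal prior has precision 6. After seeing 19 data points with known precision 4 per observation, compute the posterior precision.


In the conjugate normal model, precisions add:
tau_posterior = tau_prior + n * tau_data
= 6 + 19*4 = 82

82
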